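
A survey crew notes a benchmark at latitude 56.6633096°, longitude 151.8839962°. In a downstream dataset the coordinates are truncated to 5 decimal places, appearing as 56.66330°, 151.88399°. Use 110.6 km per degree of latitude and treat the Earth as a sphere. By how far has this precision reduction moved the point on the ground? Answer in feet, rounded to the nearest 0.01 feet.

3.70 feet

Δlat = 56.6633096 − 56.66330 = +0.0000096°; Δlon = 151.8839962 − 151.88399 = +0.0000062°.
North–south shift: 0.0000096 × 110600 = 1.06176 m.
East–west at this latitude: 0.0000062° × 110600 × cos 56.6633° ≈ 0.0000062 × 60781.1 = 0.376843 m.
Combined displacement = (1.06176² + 0.376843²)^½ ≈ 1.12665 m.
In feet: 1.12665 m ÷ 0.3048 ≈ 3.6964 ft.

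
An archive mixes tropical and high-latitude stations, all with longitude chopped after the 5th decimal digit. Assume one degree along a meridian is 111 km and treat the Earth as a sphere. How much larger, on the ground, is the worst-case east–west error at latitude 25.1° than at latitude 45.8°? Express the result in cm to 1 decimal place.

23.1 cm

Truncating at 5 decimal places can drop up to a full unit in the last place, so the longitude may be off by as much as 1e-05°.
Error at 25.1° = 1e-05° × 111000 × cos 25.1° ≈ 1.11 × 0.9056 = 1.0052 m.
Error at 45.8° = 1e-05° × 111000 × cos 45.8° ≈ 1.11 × 0.6972 = 0.77385 m.
Difference: 1.0052 − 0.77385 = 0.23133 m.
That is 0.231328 m = 23.133 cm.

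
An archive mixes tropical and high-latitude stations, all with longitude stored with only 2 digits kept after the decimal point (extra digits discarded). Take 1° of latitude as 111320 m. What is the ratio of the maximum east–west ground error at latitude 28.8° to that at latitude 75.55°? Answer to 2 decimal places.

3.51

Truncating at 2 decimal places can drop up to a full unit in the last place, so the longitude may be off by as much as 0.01°.
At 28.8°: 0.01° × 111320 × cos 28.8° = 0.01 × 111320 × 0.8763 ≈ 975.5 m.
Error at 75.55° = 0.01° × 111320 × cos 75.55° ≈ 1113.2 × 0.2495 = 277.78 m.
The ratio reduces to cos 28.8° / cos 75.55° = 0.8763/0.2495 ≈ 3.5118.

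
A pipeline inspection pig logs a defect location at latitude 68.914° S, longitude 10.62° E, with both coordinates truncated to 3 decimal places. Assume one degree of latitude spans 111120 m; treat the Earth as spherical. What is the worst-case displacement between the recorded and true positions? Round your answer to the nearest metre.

Truncating at 3 decimal places can drop up to a full unit in the last place, so each coordinate may be off by as much as 0.001°.
Latitude error → 0.001 × 111120 = 111.12 m along the meridian.
East–west component at 68.914°: 0.001° × 111120 × cos 68.914° ≈ 0.001 × 39977.5 ≈ 39.9775 m.
Combining orthogonally: (111.12² + 39.9775²)^½ ≈ 118.093 m.

118 metres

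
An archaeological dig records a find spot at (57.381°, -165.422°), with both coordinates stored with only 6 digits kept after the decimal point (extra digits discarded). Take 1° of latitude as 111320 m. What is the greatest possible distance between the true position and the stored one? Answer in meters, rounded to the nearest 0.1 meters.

Truncating at 6 decimal places can drop up to a full unit in the last place, so each coordinate may be off by as much as 1e-06°.
North–south component: 1e-06° × 111320 = 0.11132 m.
E–W at 57.381°: 1e-06° × 111320 × cos 57.381° = 1e-06 × 111320 × 0.5391 ≈ 0.0600071 m.
Combining orthogonally: (0.11132² + 0.0600071²)^½ ≈ 0.126463 m.

0.1 meters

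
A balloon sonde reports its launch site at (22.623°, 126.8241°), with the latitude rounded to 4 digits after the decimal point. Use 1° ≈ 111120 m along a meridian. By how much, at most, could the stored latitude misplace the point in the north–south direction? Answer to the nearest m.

Rounding to 4 decimal places leaves the latitude within ±5e-05° of the true value.
Along the meridian that is 5e-05° × 111120 m/° = 5.556 m.

6 m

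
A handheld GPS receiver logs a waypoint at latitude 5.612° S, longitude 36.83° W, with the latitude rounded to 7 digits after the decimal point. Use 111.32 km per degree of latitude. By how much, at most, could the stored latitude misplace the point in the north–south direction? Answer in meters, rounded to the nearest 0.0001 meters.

0.0056 meters

Rounding to 7 decimal places leaves the latitude within ±5e-08° of the true value.
North–south distance: 5e-08° × 111320 m/° = 0.005566 m.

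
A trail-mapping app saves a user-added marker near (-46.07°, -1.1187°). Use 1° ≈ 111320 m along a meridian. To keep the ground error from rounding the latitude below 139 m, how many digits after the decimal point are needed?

One degree of latitude covers 111320 m.
Rounding to N decimal places gives at most 0.5 × 10⁻ᴺ degrees of error, i.e. 0.5 × 10⁻ᴺ × 111320 m.
Need 0.5 × 111320 × 10⁻ᴺ ≤ 139 → 10⁻ᴺ ≤ 2.497e-03, so N ≥ 2.60.
At 2 places the error can reach 557 m, but 3 places keeps it to 55.7 m.

3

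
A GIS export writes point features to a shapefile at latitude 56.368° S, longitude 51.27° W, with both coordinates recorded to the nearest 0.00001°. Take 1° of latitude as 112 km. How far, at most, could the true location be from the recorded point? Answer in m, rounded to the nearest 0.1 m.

0.6 m

Rounding to 5 decimal places leaves each coordinate within ±5e-06° of the true value.
North–south component: 5e-06° × 112000 = 0.56 m.
Longitude error → 5e-06 × 112000 × cos 56.368° = 5e-06 × 112000 × 0.5539 ≈ 0.31016 m.
The two errors are perpendicular, so the maximum displacement is √(0.56² + 0.31016²) ≈ 0.640155 m.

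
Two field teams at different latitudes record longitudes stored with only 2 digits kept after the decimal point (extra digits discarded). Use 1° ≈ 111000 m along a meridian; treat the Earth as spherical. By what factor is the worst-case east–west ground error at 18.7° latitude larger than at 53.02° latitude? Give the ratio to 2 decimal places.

Truncating at 2 decimal places can drop up to a full unit in the last place, so the longitude may be off by as much as 0.01°.
At 18.7°: 0.01° × 111000 × cos 18.7° = 0.01 × 111000 × 0.9472 ≈ 1051.4 m.
At 53.02°: 0.01° × 111000 × cos 53.02° = 0.01 × 111000 × 0.6015 ≈ 667.71 m.
Ratio: 1051.4 / 667.71 = cos 18.7° / cos 53.02° ≈ 1.5747.

1.57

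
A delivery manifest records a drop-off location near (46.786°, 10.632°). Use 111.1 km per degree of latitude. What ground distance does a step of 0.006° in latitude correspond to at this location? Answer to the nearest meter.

667 meters

0.006° × 111100 m/° = 666.6 m.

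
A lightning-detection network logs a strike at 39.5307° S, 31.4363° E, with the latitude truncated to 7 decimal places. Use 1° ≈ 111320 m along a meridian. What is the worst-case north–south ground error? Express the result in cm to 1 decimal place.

Truncating at 7 decimal places can drop up to a full unit in the last place, so the latitude may be off by as much as 1e-07°.
Along the meridian that is 1e-07° × 111320 m/° = 0.011132 m.
That is 0.011132 m = 1.1132 cm.

1.1 cm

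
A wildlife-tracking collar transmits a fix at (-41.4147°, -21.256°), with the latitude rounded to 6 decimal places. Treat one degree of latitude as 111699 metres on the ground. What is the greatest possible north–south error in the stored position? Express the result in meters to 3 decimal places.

0.056 meters

Rounding to 6 decimal places leaves the latitude within ±5e-07° of the true value.
North–south distance: 5e-07° × 111699 m/° = 0.0558495 m.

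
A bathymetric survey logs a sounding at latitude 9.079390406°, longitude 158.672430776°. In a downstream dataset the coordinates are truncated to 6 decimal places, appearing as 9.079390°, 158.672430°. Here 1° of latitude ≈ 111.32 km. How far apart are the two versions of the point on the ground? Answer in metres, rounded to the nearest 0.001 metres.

0.097 metres

The latitude changed by +0.000000406° and the longitude by +0.000000776°.
North–south shift: 0.000000406 × 111320 = 0.0451959 m.
E–W at 9.07939°: 0.000000776° × 111320 × cos 9.07939° = 0.000000776 × 111320 × 0.9875 ≈ 0.085302 m.
Hypotenuse of the two orthogonal shifts: √(0.0451959² + 0.085302²) = 0.0965355 m.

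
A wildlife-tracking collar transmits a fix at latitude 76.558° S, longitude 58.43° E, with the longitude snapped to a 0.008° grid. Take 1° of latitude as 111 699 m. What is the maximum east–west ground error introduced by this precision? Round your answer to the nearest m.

With a 0.008° grid the true value lies within half a step, ±0.008°/2 = ±0.004°, of the stored one.
At latitude 76.558° a degree of longitude spans 111699 m × cos 76.558° = 111699 × 0.2325 ≈ 25965.7 m.
Maximum E–W displacement: 0.004 × 25965.7 = 103.863 m.

104 m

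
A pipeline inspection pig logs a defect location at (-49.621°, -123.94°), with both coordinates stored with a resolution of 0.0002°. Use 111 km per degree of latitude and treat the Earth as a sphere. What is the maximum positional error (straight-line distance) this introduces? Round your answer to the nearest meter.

13 meters

With a 0.0002° grid the true value lies within half a step, ±0.0002°/2 = ±0.0001°, of the stored one.
North–south component: 0.0001° × 111000 = 11.1 m.
East–west component at 49.621°: 0.0001° × 111000 × cos 49.621° ≈ 0.0001 × 71910.3 ≈ 7.19103 m.
The two errors are perpendicular, so the maximum displacement is √(11.1² + 7.19103²) ≈ 13.2258 m.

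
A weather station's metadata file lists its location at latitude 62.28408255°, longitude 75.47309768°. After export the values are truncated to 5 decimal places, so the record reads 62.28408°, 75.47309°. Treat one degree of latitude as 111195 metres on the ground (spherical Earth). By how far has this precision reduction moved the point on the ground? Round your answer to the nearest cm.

The latitude changed by +0.00000255° and the longitude by +0.00000768°.
N–S: 0.00000255° × 111195 m/° = 0.283547 m.
E–W at 62.2841°: 0.00000768° × 111195 × cos 62.2841° = 0.00000768 × 111195 × 0.4651 ≈ 0.397175 m.
Combined displacement = (0.283547² + 0.397175²)^½ ≈ 0.488003 m.
That is 0.488003 m = 48.8 cm.

49 cm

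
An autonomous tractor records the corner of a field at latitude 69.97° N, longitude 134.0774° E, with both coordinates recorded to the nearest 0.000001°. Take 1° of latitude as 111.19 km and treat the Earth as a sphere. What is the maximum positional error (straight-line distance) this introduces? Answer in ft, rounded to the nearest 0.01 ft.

0.19 ft

Rounding to 6 decimal places leaves each coordinate within ±5e-07° of the true value.
North–south component: 5e-07° × 111190 = 0.055595 m.
E–W at 69.97°: 5e-07° × 111190 × cos 69.97° = 5e-07 × 111190 × 0.3425 ≈ 0.019042 m.
Combining orthogonally: (0.055595² + 0.019042²)^½ ≈ 0.0587656 m.
Converting: 0.0587656 m × 3.2808 ft/m ≈ 0.1928 ft.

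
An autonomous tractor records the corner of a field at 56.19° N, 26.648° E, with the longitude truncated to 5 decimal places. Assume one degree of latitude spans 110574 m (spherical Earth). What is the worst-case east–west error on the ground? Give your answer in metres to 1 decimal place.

Truncating at 5 decimal places can drop up to a full unit in the last place, so the longitude may be off by as much as 1e-05°.
One degree of longitude at 56.19° is 110574 × cos 56.19° ≈ 110574 × 0.5564 = 61527.9 m.
Maximum E–W displacement: 1e-05 × 61527.9 = 0.615279 m.

0.6 metres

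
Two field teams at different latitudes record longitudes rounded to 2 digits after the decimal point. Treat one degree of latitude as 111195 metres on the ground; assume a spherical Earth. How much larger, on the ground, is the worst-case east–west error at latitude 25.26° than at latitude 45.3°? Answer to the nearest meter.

Rounding to 2 decimal places leaves the longitude within ±0.005° of the true value.
At 25.26°: 0.005° × 111195 × cos 25.26° = 0.005 × 111195 × 0.9044 ≈ 502.81 m.
At 45.3°: 0.005° × 111195 × cos 45.3° = 0.005 × 111195 × 0.7034 ≈ 391.07 m.
Difference: 502.81 − 391.07 = 111.74 m.

112 meters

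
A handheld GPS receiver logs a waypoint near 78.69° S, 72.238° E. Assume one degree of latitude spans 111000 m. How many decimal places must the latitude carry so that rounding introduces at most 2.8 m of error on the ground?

5 decimal places

One degree of latitude covers 111000 m.
N decimal places → at most half a unit in the last place, 0.5 × 10⁻ᴺ° = 111000/2 × 10⁻ᴺ m.
Setting 55500 × 10⁻ᴺ ≤ 2.8 gives 10ᴺ ≥ 1.982e+04, i.e. N ≥ 4.30.
At 4 places the error can reach 5.55 m, but 5 places keeps it to 0.555 m.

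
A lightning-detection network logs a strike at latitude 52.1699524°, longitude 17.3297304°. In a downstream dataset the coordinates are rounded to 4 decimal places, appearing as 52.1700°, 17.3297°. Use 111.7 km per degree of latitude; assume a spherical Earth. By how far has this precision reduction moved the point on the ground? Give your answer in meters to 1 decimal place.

5.7 meters

The latitude changed by -0.0000476° and the longitude by +0.0000304°.
N–S: -0.0000476° × 111700 m/° = -5.31692 m.
E–W at 52.17°: 0.0000304° × 111700 × cos 52.17° = 0.0000304 × 111700 × 0.6133 ≈ 2.08264 m.
Hypotenuse of the two orthogonal shifts: √(5.31692² + 2.08264²) = 5.71026 m.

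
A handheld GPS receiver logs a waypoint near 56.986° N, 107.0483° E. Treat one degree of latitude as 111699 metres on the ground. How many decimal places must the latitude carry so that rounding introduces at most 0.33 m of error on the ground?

One degree of latitude covers 111699 m.
Rounding to N decimal places gives at most 0.5 × 10⁻ᴺ degrees of error, i.e. 0.5 × 10⁻ᴺ × 111699 m.
Need 0.5 × 111699 × 10⁻ᴺ ≤ 0.33 → 10⁻ᴺ ≤ 5.909e-06, so N ≥ 5.23.
So 6 decimal places suffice (0.0558 m); 5 would allow up to 0.558 m.

6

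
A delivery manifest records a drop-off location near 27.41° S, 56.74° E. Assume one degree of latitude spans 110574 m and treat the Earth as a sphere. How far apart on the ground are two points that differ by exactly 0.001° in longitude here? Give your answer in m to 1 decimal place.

98.2 m

At 27.41° a degree of longitude is 110574 × cos 27.41° ≈ 98160.4 m, so 0.001° corresponds to 98.1604 m.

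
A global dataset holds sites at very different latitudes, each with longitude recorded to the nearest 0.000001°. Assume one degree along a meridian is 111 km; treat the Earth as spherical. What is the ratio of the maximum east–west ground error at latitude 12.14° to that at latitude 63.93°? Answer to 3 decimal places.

Rounding to 6 decimal places leaves the longitude within ±5e-07° of the true value.
At 12.14°: 5e-07° × 111000 × cos 12.14° = 5e-07 × 111000 × 0.9776 ≈ 0.054259 m.
At 63.93°: 5e-07° × 111000 × cos 63.93° = 5e-07 × 111000 × 0.4395 ≈ 0.024391 m.
The ratio reduces to cos 12.14° / cos 63.93° = 0.9776/0.4395 ≈ 2.2246.

2.225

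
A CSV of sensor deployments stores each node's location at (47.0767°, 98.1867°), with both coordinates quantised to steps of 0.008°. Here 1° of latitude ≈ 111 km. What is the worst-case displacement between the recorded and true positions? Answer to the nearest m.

With a 0.008° grid the true value lies within half a step, ±0.008°/2 = ±0.004°, of the stored one.
N–S: 0.004° × 111000 m/° = 444 m.
East–west component at 47.0767°: 0.004° × 111000 × cos 47.0767° ≈ 0.004 × 75593.1 ≈ 302.372 m.
Combining orthogonally: (444² + 302.372²)^½ ≈ 537.182 m.

537 m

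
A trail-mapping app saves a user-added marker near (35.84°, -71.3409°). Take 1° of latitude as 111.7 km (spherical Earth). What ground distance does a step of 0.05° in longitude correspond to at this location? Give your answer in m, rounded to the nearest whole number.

4528 m

At 35.84° a degree of longitude is 111700 × cos 35.84° ≈ 90550.2 m, so 0.05° corresponds to 4527.51 m.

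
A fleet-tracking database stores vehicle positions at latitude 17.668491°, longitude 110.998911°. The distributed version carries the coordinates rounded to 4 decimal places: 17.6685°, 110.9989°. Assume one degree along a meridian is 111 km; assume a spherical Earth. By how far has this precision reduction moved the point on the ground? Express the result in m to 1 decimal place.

The latitude changed by -0.000009° and the longitude by +0.000011°.
N–S: -0.000009° × 111000 m/° = -0.999 m.
East–west at this latitude: 0.000011° × 111000 × cos 17.6685° ≈ 0.000011 × 105764 = 1.1634 m.
Hypotenuse of the two orthogonal shifts: √(0.999² + 1.1634²) = 1.53346 m.

1.5 m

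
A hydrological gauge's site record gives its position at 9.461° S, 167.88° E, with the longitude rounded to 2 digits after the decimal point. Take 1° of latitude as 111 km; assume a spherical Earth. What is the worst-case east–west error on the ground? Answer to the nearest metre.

547 metres

Rounding to 2 decimal places leaves the longitude within ±0.005° of the true value.
One degree of longitude at 9.461° is 111000 × cos 9.461° ≈ 111000 × 0.9864 = 109490 m.
So at most 0.005° × 109490 ≈ 547.451 m east–west.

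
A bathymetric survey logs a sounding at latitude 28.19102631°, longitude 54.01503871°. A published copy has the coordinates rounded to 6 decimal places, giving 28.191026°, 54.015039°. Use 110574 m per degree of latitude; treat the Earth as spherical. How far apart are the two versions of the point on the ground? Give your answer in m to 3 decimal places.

0.044 m

The latitude changed by +0.00000031° and the longitude by -0.00000029°.
N–S: 0.00000031° × 110574 m/° = 0.0342779 m.
E–W at 28.191°: -0.00000029° × 110574 × cos 28.191° = -0.00000029 × 110574 × 0.8814 ≈ -0.0282627 m.
Combined displacement = (0.0342779² + 0.0282627²)^½ ≈ 0.044427 m.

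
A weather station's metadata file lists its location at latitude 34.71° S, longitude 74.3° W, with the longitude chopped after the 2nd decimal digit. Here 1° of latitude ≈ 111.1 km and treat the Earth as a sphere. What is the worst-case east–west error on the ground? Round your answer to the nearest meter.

913 meters

Truncating at 2 decimal places can drop up to a full unit in the last place, so the longitude may be off by as much as 0.01°.
Parallels shrink by cos φ, so at 34.71° a degree of longitude is 111100 × 0.8220 ≈ 91329.2 m.
So at most 0.01° × 91329.2 ≈ 913.292 m east–west.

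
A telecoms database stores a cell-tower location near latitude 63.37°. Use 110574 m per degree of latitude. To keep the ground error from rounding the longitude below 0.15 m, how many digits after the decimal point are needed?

At 63.37° one degree of longitude covers 110574 × cos 63.37° ≈ 110574 × 0.4482 ≈ 49562.3 m.
N decimal places → at most half a unit in the last place, 0.5 × 10⁻ᴺ° = 49562.3/2 × 10⁻ᴺ m.
Need 0.5 × 49562.3 × 10⁻ᴺ ≤ 0.15 → 10⁻ᴺ ≤ 6.053e-06, so N ≥ 5.22.
So 6 decimal places suffice (0.0248 m); 5 would allow up to 0.248 m.

6 decimal places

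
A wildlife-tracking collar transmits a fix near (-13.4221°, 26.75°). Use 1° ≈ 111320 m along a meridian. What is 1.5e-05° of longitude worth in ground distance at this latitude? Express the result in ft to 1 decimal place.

At 13.4221° a degree of longitude is 111320 × cos 13.4221° ≈ 108279 m, so 1.5e-05° corresponds to 1.62419 m.
Converting: 1.62419 m × 3.2808 ft/m ≈ 5.3287 ft.

5.3 ft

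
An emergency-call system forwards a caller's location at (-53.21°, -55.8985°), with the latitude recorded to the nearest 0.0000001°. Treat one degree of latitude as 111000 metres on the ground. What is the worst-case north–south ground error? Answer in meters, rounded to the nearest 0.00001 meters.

Rounding to 7 decimal places leaves the latitude within ±5e-08° of the true value.
Along the meridian that is 5e-08° × 111000 m/° = 0.00555 m.

0.00555 meters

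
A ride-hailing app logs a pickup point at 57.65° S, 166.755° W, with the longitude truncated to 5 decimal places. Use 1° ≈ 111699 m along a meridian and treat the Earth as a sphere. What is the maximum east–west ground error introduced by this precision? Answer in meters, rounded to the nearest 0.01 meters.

Truncating at 5 decimal places can drop up to a full unit in the last place, so the longitude may be off by as much as 1e-05°.
At latitude 57.65° a degree of longitude spans 111699 m × cos 57.65° = 111699 × 0.5351 ≈ 59769 m.
So at most 1e-05° × 59769 ≈ 0.59769 m east–west.

0.60 meters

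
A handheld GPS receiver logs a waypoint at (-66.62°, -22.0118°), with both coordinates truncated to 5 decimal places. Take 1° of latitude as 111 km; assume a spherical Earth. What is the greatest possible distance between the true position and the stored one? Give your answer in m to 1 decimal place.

Truncating at 5 decimal places can drop up to a full unit in the last place, so each coordinate may be off by as much as 1e-05°.
North–south component: 1e-05° × 111000 = 1.11 m.
East–west component at 66.62°: 1e-05° × 111000 × cos 66.62° ≈ 1e-05 × 44047.9 ≈ 0.440479 m.
The two errors are perpendicular, so the maximum displacement is √(1.11² + 0.440479²) ≈ 1.1942 m.

1.2 m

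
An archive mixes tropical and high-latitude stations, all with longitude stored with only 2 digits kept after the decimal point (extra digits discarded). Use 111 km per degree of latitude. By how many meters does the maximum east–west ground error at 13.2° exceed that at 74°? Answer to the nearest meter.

Truncating at 2 decimal places can drop up to a full unit in the last place, so the longitude may be off by as much as 0.01°.
Error at 13.2° = 0.01° × 111000 × cos 13.2° ≈ 1110 × 0.9736 = 1080.7 m.
Error at 74° = 0.01° × 111000 × cos 74° ≈ 1110 × 0.2756 = 305.96 m.
Difference: 1080.7 − 305.96 = 774.72 m.

775 meters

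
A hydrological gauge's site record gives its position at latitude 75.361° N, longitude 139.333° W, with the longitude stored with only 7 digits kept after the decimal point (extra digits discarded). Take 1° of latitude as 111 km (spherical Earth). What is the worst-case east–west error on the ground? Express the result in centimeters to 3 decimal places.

0.281 centimeters

Truncating at 7 decimal places can drop up to a full unit in the last place, so the longitude may be off by as much as 1e-07°.
One degree of longitude at 75.361° is 111000 × cos 75.361° ≈ 111000 × 0.2527 = 28052.8 m.
Maximum E–W displacement: 1e-07 × 28052.8 = 0.00280528 m.
That is 0.00280528 m = 0.28053 cm.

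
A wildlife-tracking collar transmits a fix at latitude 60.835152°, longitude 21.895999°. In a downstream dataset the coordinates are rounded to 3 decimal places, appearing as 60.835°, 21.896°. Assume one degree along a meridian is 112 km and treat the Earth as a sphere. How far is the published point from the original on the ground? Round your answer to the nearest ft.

56 ft

The latitude changed by +0.000152° and the longitude by -0.000001°.
N–S: 0.000152° × 112000 m/° = 17.024 m.
E–W at 60.835°: -0.000001° × 112000 × cos 60.835° = -0.000001 × 112000 × 0.4873 ≈ -0.0545805 m.
Combined displacement = (17.024² + 0.0545805²)^½ ≈ 17.0241 m.
Converting: 17.0241 m × 3.2808 ft/m ≈ 55.853 ft.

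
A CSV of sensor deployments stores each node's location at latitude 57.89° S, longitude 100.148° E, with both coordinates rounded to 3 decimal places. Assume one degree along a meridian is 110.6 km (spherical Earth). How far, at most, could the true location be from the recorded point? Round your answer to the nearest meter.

Rounding to 3 decimal places leaves each coordinate within ±0.0005° of the true value.
Latitude error → 0.0005 × 110600 = 55.3 m along the meridian.
E–W at 57.89°: 0.0005° × 110600 × cos 57.89° = 0.0005 × 110600 × 0.5315 ≈ 29.3945 m.
The two errors are perpendicular, so the maximum displacement is √(55.3² + 29.3945²) ≈ 62.6269 m.

63 meters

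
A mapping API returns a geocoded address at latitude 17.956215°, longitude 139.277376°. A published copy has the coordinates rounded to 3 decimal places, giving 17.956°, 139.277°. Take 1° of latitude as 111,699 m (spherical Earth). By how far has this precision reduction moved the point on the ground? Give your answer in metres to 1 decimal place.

Δlat = 17.956215 − 17.956 = +0.000215°; Δlon = 139.277376 − 139.277 = +0.000376°.
N–S: 0.000215° × 111699 m/° = 24.0153 m.
East–west at this latitude: 0.000376° × 111699 × cos 17.956° ≈ 0.000376 × 106259 = 39.9532 m.
Combined displacement = (24.0153² + 39.9532²)^½ ≈ 46.6154 m.

46.6 metres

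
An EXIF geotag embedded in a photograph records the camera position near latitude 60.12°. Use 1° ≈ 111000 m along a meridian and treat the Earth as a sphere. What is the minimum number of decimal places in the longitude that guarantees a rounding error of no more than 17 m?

4 decimal places

At 60.12° one degree of longitude covers 111000 × cos 60.12° ≈ 111000 × 0.4982 ≈ 55298.5 m.
N decimal places → at most half a unit in the last place, 0.5 × 10⁻ᴺ° = 55298.5/2 × 10⁻ᴺ m.
Setting 27649.3 × 10⁻ᴺ ≤ 17 gives 10ᴺ ≥ 1626, i.e. N ≥ 3.21.
So 4 decimal places suffice (2.76 m); 3 would allow up to 27.6 m.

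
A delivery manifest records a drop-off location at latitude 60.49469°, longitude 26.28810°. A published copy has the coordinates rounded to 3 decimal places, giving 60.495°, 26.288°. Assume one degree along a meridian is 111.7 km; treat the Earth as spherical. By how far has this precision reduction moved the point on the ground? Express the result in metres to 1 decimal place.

35.1 metres

Δlat = 60.49469 − 60.495 = -0.00031°; Δlon = 26.28810 − 26.288 = +0.00010°.
North–south shift: -0.00031 × 111700 = -34.627 m.
East–west at this latitude: 0.00010° × 111700 × cos 60.495° ≈ 0.00010 × 55012.2 = 5.50122 m.
Distance: √(34.627² + 5.50122²) ≈ 35.0613 m.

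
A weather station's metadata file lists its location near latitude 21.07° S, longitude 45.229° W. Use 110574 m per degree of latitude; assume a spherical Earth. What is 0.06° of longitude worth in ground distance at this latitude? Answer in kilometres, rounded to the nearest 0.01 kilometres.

6.19 kilometres

0.06° of longitude at 21.07° is 0.06 × 110574 × cos 21.07° ≈ 0.06 × 103181 = 6190.87 m.
That is 6190.87 m = 6.1909 km.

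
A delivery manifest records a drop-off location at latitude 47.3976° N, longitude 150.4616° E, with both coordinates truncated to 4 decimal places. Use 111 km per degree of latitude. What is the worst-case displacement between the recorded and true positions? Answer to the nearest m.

13 m

Truncating at 4 decimal places can drop up to a full unit in the last place, so each coordinate may be off by as much as 0.0001°.
Latitude error → 0.0001 × 111000 = 11.1 m along the meridian.
East–west component at 47.3976°: 0.0001° × 111000 × cos 47.3976° ≈ 0.0001 × 75136.7 ≈ 7.51367 m.
Combining orthogonally: (11.1² + 7.51367²)^½ ≈ 13.4039 m.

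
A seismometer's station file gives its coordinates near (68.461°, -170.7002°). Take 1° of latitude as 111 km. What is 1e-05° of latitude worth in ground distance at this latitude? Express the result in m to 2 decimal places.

1e-05° × 111000 m/° = 1.11 m.

1.11 m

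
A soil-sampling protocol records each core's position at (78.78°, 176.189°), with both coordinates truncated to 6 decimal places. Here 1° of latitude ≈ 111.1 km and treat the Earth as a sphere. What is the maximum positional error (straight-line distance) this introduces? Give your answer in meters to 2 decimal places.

0.11 meters

Truncating at 6 decimal places can drop up to a full unit in the last place, so each coordinate may be off by as much as 1e-06°.
Latitude error → 1e-06 × 111100 = 0.1111 m along the meridian.
Longitude error → 1e-06 × 111100 × cos 78.78° = 1e-06 × 111100 × 0.1946 ≈ 0.0216175 m.
Worst case both components are at the extreme and orthogonal: √(0.1111² + 0.0216175²) ≈ 0.113184 m.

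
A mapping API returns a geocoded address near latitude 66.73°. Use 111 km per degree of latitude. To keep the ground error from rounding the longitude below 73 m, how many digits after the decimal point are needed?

At 66.73° one degree of longitude covers 111000 × cos 66.73° ≈ 111000 × 0.3951 ≈ 43852.2 m.
N decimal places → at most half a unit in the last place, 0.5 × 10⁻ᴺ° = 43852.2/2 × 10⁻ᴺ m.
Need 0.5 × 43852.2 × 10⁻ᴺ ≤ 73 → 10⁻ᴺ ≤ 3.329e-03, so N ≥ 2.48.
At 2 places the error can reach 219 m, but 3 places keeps it to 21.9 m.

3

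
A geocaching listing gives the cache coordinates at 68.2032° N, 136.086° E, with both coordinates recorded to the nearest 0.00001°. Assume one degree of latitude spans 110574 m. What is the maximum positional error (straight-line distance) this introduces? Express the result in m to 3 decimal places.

Rounding to 5 decimal places leaves each coordinate within ±5e-06° of the true value.
N–S: 5e-06° × 110574 m/° = 0.55287 m.
East–west component at 68.2032°: 5e-06° × 110574 × cos 68.2032° ≈ 5e-06 × 41057.9 ≈ 0.205289 m.
Combining orthogonally: (0.55287² + 0.205289²)^½ ≈ 0.589753 m.

0.590 m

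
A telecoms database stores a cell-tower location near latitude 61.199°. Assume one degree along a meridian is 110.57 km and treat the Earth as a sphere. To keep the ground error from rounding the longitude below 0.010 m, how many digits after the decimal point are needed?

7

At 61.199° one degree of longitude covers 110570 × cos 61.199° ≈ 110570 × 0.4818 ≈ 53269.2 m.
With N decimal places the half-ulp bound is 0.5·10⁻ᴺ°, or 0.5·10⁻ᴺ × 53269.2 m on the ground.
Need 0.5 × 53269.2 × 10⁻ᴺ ≤ 0.010 → 10⁻ᴺ ≤ 3.755e-07, so N ≥ 6.43.
At 6 places the error can reach 0.0266 m, but 7 places keeps it to 0.00266 m.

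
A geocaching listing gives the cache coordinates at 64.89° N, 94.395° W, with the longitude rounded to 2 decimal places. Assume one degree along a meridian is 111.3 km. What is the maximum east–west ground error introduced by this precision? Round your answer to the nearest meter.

236 meters

Rounding to 2 decimal places leaves the longitude within ±0.005° of the true value.
Parallels shrink by cos φ, so at 64.89° a degree of longitude is 111300 × 0.4244 ≈ 47231 m.
Maximum E–W displacement: 0.005 × 47231 = 236.155 m.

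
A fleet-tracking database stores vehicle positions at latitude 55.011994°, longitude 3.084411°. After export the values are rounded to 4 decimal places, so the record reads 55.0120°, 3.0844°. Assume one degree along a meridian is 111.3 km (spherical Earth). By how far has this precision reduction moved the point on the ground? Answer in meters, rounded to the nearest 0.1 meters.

1.0 meters

The latitude changed by -0.000006° and the longitude by +0.000011°.
North–south shift: -0.000006 × 111300 = -0.6678 m.
E–W at 55.012°: 0.000011° × 111300 × cos 55.012° = 0.000011 × 111300 × 0.5734 ≈ 0.70202 m.
Combined displacement = (0.6678² + 0.70202²)^½ ≈ 0.968911 m.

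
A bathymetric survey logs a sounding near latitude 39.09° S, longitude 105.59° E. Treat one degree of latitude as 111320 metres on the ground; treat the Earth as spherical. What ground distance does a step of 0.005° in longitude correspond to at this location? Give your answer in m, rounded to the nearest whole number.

432 m

0.005° of longitude at 39.09° is 0.005 × 111320 × cos 39.09° ≈ 0.005 × 86401.7 = 432.009 m.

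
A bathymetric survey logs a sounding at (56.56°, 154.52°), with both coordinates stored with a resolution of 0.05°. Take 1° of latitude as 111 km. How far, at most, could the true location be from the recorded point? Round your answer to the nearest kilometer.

3 kilometers

With a 0.05° grid the true value lies within half a step, ±0.05°/2 = ±0.025°, of the stored one.
N–S: 0.025° × 111000 m/° = 2775 m.
East–west component at 56.56°: 0.025° × 111000 × cos 56.56° ≈ 0.025 × 61168 ≈ 1529.2 m.
The two errors are perpendicular, so the maximum displacement is √(2775² + 1529.2²) ≈ 3168.45 m.
That is 3168.45 m = 3.1685 km.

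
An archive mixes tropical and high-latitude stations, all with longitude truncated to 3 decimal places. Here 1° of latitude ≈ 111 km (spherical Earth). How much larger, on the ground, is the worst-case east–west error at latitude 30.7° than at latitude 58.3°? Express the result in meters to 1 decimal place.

37.1 meters

Truncating at 3 decimal places can drop up to a full unit in the last place, so the longitude may be off by as much as 0.001°.
Error at 30.7° = 0.001° × 111000 × cos 30.7° ≈ 111 × 0.8599 = 95.444 m.
Error at 58.3° = 0.001° × 111000 × cos 58.3° ≈ 111 × 0.5255 = 58.327 m.
Difference: 95.444 − 58.327 = 37.116 m.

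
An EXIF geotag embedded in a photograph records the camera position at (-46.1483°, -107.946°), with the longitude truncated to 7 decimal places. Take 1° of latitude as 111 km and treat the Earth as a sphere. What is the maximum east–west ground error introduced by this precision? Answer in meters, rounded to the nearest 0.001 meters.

0.008 meters

Truncating at 7 decimal places can drop up to a full unit in the last place, so the longitude may be off by as much as 1e-07°.
Parallels shrink by cos φ, so at 46.1483° a degree of longitude is 111000 × 0.6928 ≈ 76900.2 m.
East–west error: 1e-07° × 76900.2 m/° ≈ 0.00769002 m.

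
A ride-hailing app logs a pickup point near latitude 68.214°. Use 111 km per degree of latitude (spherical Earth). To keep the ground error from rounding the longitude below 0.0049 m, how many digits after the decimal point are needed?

7 decimal places

At 68.214° one degree of longitude covers 111000 × cos 68.214° ≈ 111000 × 0.3711 ≈ 41196.6 m.
Rounding to N decimal places gives at most 0.5 × 10⁻ᴺ degrees of error, i.e. 0.5 × 10⁻ᴺ × 41196.6 m.
Need 0.5 × 41196.6 × 10⁻ᴺ ≤ 0.0049 → 10⁻ᴺ ≤ 2.379e-07, so N ≥ 6.62.
N = 6 would give 0.0206 m (too coarse); N = 7 gives 0.00206 m ≤ 0.0049 m.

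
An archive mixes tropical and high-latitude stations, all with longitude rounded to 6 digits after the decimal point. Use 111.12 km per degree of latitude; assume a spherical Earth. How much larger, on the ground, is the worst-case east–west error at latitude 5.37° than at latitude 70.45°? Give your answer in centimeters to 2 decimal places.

Rounding to 6 decimal places leaves the longitude within ±5e-07° of the true value.
Error at 5.37° = 5e-07° × 111120 × cos 5.37° ≈ 0.05556 × 0.9956 = 0.055316 m.
Error at 70.45° = 5e-07° × 111120 × cos 70.45° ≈ 0.05556 × 0.3346 = 0.018592 m.
So the lower-latitude error exceeds the higher by 0.055316 − 0.018592 = 0.036724 m.
That is 0.0367241 m = 3.6724 cm.

3.67 centimeters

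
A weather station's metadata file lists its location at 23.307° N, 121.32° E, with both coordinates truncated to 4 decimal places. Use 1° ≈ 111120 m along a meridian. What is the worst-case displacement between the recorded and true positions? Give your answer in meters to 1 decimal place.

15.1 meters

Truncating at 4 decimal places can drop up to a full unit in the last place, so each coordinate may be off by as much as 0.0001°.
N–S: 0.0001° × 111120 m/° = 11.112 m.
East–west component at 23.307°: 0.0001° × 111120 × cos 23.307° ≈ 0.0001 × 102052 ≈ 10.2052 m.
Worst case both components are at the extreme and orthogonal: √(11.112² + 10.2052²) ≈ 15.0872 m.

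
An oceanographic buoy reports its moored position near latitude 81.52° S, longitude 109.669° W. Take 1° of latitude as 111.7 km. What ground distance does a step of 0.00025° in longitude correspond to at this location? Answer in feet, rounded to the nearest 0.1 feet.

0.00025° of longitude at 81.52° is 0.00025 × 111700 × cos 81.52° ≈ 0.00025 × 16471.7 = 4.11794 m.
In feet: 4.11794 m ÷ 0.3048 ≈ 13.51 ft.

13.5 feet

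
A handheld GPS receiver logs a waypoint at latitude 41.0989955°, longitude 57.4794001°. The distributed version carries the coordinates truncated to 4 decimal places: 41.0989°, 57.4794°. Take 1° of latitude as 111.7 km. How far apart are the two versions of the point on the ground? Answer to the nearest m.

The latitude changed by +0.0000955° and the longitude by +0.0000001°.
North–south shift: 0.0000955 × 111700 = 10.6674 m.
E–W at 41.0989°: 0.0000001° × 111700 × cos 41.0989° = 0.0000001 × 111700 × 0.7536 ≈ 0.00841744 m.
Hypotenuse of the two orthogonal shifts: √(10.6674² + 0.00841744²) = 10.6674 m.

11 m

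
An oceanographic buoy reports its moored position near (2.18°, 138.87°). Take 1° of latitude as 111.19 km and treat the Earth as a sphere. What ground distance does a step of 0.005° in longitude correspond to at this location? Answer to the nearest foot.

At 2.18° a degree of longitude is 111190 × cos 2.18° ≈ 111110 m, so 0.005° corresponds to 555.548 m.
In feet: 555.548 m ÷ 0.3048 ≈ 1822.7 ft.

1823 feet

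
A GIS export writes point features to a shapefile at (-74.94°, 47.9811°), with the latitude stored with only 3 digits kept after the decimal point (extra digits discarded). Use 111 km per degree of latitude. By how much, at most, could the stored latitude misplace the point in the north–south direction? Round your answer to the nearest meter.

Truncating at 3 decimal places can drop up to a full unit in the last place, so the latitude may be off by as much as 0.001°.
So the N–S error is at most 0.001 × 111000 = 111 m.

111 meters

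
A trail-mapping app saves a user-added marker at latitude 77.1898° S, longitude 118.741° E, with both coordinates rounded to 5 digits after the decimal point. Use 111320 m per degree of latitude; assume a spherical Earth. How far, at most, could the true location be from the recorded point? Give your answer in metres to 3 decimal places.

Rounding to 5 decimal places leaves each coordinate within ±5e-06° of the true value.
North–south component: 5e-06° × 111320 = 0.5566 m.
East–west component at 77.1898°: 5e-06° × 111320 × cos 77.1898° ≈ 5e-06 × 24682.1 ≈ 0.123411 m.
Worst case both components are at the extreme and orthogonal: √(0.5566² + 0.123411²) ≈ 0.570117 m.

0.570 metres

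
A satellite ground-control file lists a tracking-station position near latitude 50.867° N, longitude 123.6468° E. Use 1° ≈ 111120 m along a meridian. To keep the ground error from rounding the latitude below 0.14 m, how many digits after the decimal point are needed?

6

One degree of latitude covers 111120 m.
With N decimal places the half-ulp bound is 0.5·10⁻ᴺ°, or 0.5·10⁻ᴺ × 111120 m on the ground.
Setting 55560 × 10⁻ᴺ ≤ 0.14 gives 10ᴺ ≥ 3.969e+05, i.e. N ≥ 5.60.
So 6 decimal places suffice (0.0556 m); 5 would allow up to 0.556 m.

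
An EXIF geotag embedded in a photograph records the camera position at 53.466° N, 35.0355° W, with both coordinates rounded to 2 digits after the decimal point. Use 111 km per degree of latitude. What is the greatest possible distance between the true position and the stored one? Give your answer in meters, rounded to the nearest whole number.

646 meters

Rounding to 2 decimal places leaves each coordinate within ±0.005° of the true value.
N–S: 0.005° × 111000 m/° = 555 m.
East–west component at 53.466°: 0.005° × 111000 × cos 53.466° ≈ 0.005 × 66078.3 ≈ 330.391 m.
Combining orthogonally: (555² + 330.391²)^½ ≈ 645.897 m.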